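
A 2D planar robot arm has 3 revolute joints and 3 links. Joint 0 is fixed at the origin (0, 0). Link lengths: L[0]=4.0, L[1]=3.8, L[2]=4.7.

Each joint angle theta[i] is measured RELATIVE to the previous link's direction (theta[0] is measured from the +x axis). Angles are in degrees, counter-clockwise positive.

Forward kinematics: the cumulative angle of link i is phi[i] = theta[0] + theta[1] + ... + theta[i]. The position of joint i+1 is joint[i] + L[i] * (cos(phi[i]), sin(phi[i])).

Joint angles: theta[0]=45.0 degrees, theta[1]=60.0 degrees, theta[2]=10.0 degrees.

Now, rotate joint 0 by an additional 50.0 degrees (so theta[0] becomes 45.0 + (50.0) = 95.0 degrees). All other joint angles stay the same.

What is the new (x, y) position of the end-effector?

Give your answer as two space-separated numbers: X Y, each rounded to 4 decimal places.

joint[0] = (0.0000, 0.0000)  (base)
link 0: phi[0] = 95 = 95 deg
  cos(95 deg) = -0.0872, sin(95 deg) = 0.9962
  joint[1] = (0.0000, 0.0000) + 4 * (-0.0872, 0.9962) = (0.0000 + -0.3486, 0.0000 + 3.9848) = (-0.3486, 3.9848)
link 1: phi[1] = 95 + 60 = 155 deg
  cos(155 deg) = -0.9063, sin(155 deg) = 0.4226
  joint[2] = (-0.3486, 3.9848) + 3.8 * (-0.9063, 0.4226) = (-0.3486 + -3.4440, 3.9848 + 1.6059) = (-3.7926, 5.5907)
link 2: phi[2] = 95 + 60 + 10 = 165 deg
  cos(165 deg) = -0.9659, sin(165 deg) = 0.2588
  joint[3] = (-3.7926, 5.5907) + 4.7 * (-0.9659, 0.2588) = (-3.7926 + -4.5399, 5.5907 + 1.2164) = (-8.3324, 6.8072)
End effector: (-8.3324, 6.8072)

Answer: -8.3324 6.8072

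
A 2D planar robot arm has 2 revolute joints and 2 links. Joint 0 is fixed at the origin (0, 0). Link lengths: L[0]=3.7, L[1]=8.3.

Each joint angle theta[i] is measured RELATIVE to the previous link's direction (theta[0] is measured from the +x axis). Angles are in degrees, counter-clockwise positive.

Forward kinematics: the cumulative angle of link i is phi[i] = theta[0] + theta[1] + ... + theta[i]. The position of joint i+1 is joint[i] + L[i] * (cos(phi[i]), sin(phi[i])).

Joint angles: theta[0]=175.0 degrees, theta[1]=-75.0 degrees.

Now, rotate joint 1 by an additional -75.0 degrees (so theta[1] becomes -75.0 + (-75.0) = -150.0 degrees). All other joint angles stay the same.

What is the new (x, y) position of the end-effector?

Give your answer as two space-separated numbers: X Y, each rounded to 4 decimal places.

Answer: 3.8364 3.8302

Derivation:
joint[0] = (0.0000, 0.0000)  (base)
link 0: phi[0] = 175 = 175 deg
  cos(175 deg) = -0.9962, sin(175 deg) = 0.0872
  joint[1] = (0.0000, 0.0000) + 3.7 * (-0.9962, 0.0872) = (0.0000 + -3.6859, 0.0000 + 0.3225) = (-3.6859, 0.3225)
link 1: phi[1] = 175 + -150 = 25 deg
  cos(25 deg) = 0.9063, sin(25 deg) = 0.4226
  joint[2] = (-3.6859, 0.3225) + 8.3 * (0.9063, 0.4226) = (-3.6859 + 7.5224, 0.3225 + 3.5077) = (3.8364, 3.8302)
End effector: (3.8364, 3.8302)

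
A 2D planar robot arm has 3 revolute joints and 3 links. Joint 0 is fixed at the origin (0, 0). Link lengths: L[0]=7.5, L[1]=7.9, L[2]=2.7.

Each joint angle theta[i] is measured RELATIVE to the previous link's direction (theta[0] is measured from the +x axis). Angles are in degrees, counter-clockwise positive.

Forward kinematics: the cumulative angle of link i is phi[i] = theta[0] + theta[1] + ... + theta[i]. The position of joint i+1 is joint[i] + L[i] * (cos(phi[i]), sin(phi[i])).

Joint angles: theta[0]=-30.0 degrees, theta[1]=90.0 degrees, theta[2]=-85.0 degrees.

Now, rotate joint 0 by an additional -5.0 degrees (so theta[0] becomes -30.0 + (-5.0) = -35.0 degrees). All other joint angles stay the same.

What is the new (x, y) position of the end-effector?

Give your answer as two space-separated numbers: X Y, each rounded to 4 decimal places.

joint[0] = (0.0000, 0.0000)  (base)
link 0: phi[0] = -35 = -35 deg
  cos(-35 deg) = 0.8192, sin(-35 deg) = -0.5736
  joint[1] = (0.0000, 0.0000) + 7.5 * (0.8192, -0.5736) = (0.0000 + 6.1436, 0.0000 + -4.3018) = (6.1436, -4.3018)
link 1: phi[1] = -35 + 90 = 55 deg
  cos(55 deg) = 0.5736, sin(55 deg) = 0.8192
  joint[2] = (6.1436, -4.3018) + 7.9 * (0.5736, 0.8192) = (6.1436 + 4.5313, -4.3018 + 6.4713) = (10.6749, 2.1695)
link 2: phi[2] = -35 + 90 + -85 = -30 deg
  cos(-30 deg) = 0.8660, sin(-30 deg) = -0.5000
  joint[3] = (10.6749, 2.1695) + 2.7 * (0.8660, -0.5000) = (10.6749 + 2.3383, 2.1695 + -1.3500) = (13.0132, 0.8195)
End effector: (13.0132, 0.8195)

Answer: 13.0132 0.8195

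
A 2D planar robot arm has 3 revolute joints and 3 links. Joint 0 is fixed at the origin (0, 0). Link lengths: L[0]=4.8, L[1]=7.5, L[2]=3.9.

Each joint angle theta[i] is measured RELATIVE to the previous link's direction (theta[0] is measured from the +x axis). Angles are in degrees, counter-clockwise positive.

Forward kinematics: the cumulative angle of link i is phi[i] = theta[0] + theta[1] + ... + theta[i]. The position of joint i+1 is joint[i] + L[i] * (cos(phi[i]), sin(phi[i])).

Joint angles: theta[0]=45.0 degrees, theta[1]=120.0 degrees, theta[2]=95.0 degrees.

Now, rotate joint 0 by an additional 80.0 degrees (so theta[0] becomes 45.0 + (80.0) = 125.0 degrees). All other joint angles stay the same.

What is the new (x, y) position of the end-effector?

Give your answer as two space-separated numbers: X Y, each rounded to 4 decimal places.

Answer: -2.2580 -4.1993

Derivation:
joint[0] = (0.0000, 0.0000)  (base)
link 0: phi[0] = 125 = 125 deg
  cos(125 deg) = -0.5736, sin(125 deg) = 0.8192
  joint[1] = (0.0000, 0.0000) + 4.8 * (-0.5736, 0.8192) = (0.0000 + -2.7532, 0.0000 + 3.9319) = (-2.7532, 3.9319)
link 1: phi[1] = 125 + 120 = 245 deg
  cos(245 deg) = -0.4226, sin(245 deg) = -0.9063
  joint[2] = (-2.7532, 3.9319) + 7.5 * (-0.4226, -0.9063) = (-2.7532 + -3.1696, 3.9319 + -6.7973) = (-5.9228, -2.8654)
link 2: phi[2] = 125 + 120 + 95 = 340 deg
  cos(340 deg) = 0.9397, sin(340 deg) = -0.3420
  joint[3] = (-5.9228, -2.8654) + 3.9 * (0.9397, -0.3420) = (-5.9228 + 3.6648, -2.8654 + -1.3339) = (-2.2580, -4.1993)
End effector: (-2.2580, -4.1993)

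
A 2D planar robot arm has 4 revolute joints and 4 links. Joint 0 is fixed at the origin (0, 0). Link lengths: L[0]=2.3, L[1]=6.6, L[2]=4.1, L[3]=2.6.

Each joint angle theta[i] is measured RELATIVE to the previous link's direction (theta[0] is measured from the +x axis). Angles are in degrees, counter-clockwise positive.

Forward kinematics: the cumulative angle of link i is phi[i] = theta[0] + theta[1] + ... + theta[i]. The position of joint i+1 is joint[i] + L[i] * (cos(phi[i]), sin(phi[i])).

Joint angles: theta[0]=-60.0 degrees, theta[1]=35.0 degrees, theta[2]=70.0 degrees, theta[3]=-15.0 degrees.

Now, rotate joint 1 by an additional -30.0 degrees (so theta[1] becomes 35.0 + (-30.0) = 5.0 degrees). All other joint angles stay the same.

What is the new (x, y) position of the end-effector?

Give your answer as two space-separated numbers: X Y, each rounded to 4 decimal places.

Answer: 11.4959 -6.3371

Derivation:
joint[0] = (0.0000, 0.0000)  (base)
link 0: phi[0] = -60 = -60 deg
  cos(-60 deg) = 0.5000, sin(-60 deg) = -0.8660
  joint[1] = (0.0000, 0.0000) + 2.3 * (0.5000, -0.8660) = (0.0000 + 1.1500, 0.0000 + -1.9919) = (1.1500, -1.9919)
link 1: phi[1] = -60 + 5 = -55 deg
  cos(-55 deg) = 0.5736, sin(-55 deg) = -0.8192
  joint[2] = (1.1500, -1.9919) + 6.6 * (0.5736, -0.8192) = (1.1500 + 3.7856, -1.9919 + -5.4064) = (4.9356, -7.3983)
link 2: phi[2] = -60 + 5 + 70 = 15 deg
  cos(15 deg) = 0.9659, sin(15 deg) = 0.2588
  joint[3] = (4.9356, -7.3983) + 4.1 * (0.9659, 0.2588) = (4.9356 + 3.9603, -7.3983 + 1.0612) = (8.8959, -6.3371)
link 3: phi[3] = -60 + 5 + 70 + -15 = 0 deg
  cos(0 deg) = 1.0000, sin(0 deg) = 0.0000
  joint[4] = (8.8959, -6.3371) + 2.6 * (1.0000, 0.0000) = (8.8959 + 2.6000, -6.3371 + 0.0000) = (11.4959, -6.3371)
End effector: (11.4959, -6.3371)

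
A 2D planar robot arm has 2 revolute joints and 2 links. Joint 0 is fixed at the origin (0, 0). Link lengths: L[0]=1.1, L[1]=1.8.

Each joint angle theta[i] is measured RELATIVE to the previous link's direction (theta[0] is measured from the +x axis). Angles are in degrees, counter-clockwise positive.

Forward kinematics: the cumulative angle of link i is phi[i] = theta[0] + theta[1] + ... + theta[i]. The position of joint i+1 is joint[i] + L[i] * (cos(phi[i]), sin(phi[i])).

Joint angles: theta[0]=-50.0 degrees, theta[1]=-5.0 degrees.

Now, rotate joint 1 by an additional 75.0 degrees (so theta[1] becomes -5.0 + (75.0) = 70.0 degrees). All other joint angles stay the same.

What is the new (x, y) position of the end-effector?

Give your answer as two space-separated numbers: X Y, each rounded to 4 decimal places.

joint[0] = (0.0000, 0.0000)  (base)
link 0: phi[0] = -50 = -50 deg
  cos(-50 deg) = 0.6428, sin(-50 deg) = -0.7660
  joint[1] = (0.0000, 0.0000) + 1.1 * (0.6428, -0.7660) = (0.0000 + 0.7071, 0.0000 + -0.8426) = (0.7071, -0.8426)
link 1: phi[1] = -50 + 70 = 20 deg
  cos(20 deg) = 0.9397, sin(20 deg) = 0.3420
  joint[2] = (0.7071, -0.8426) + 1.8 * (0.9397, 0.3420) = (0.7071 + 1.6914, -0.8426 + 0.6156) = (2.3985, -0.2270)
End effector: (2.3985, -0.2270)

Answer: 2.3985 -0.2270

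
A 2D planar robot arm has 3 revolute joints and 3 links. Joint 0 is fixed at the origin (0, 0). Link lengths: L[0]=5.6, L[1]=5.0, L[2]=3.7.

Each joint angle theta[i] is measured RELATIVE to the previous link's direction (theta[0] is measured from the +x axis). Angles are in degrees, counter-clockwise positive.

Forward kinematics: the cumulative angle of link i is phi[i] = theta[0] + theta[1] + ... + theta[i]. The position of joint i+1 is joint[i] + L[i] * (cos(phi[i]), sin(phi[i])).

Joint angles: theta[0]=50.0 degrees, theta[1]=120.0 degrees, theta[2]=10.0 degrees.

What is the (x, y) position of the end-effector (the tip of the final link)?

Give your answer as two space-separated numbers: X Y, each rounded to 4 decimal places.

joint[0] = (0.0000, 0.0000)  (base)
link 0: phi[0] = 50 = 50 deg
  cos(50 deg) = 0.6428, sin(50 deg) = 0.7660
  joint[1] = (0.0000, 0.0000) + 5.6 * (0.6428, 0.7660) = (0.0000 + 3.5996, 0.0000 + 4.2898) = (3.5996, 4.2898)
link 1: phi[1] = 50 + 120 = 170 deg
  cos(170 deg) = -0.9848, sin(170 deg) = 0.1736
  joint[2] = (3.5996, 4.2898) + 5 * (-0.9848, 0.1736) = (3.5996 + -4.9240, 4.2898 + 0.8682) = (-1.3244, 5.1581)
link 2: phi[2] = 50 + 120 + 10 = 180 deg
  cos(180 deg) = -1.0000, sin(180 deg) = 0.0000
  joint[3] = (-1.3244, 5.1581) + 3.7 * (-1.0000, 0.0000) = (-1.3244 + -3.7000, 5.1581 + 0.0000) = (-5.0244, 5.1581)
End effector: (-5.0244, 5.1581)

Answer: -5.0244 5.1581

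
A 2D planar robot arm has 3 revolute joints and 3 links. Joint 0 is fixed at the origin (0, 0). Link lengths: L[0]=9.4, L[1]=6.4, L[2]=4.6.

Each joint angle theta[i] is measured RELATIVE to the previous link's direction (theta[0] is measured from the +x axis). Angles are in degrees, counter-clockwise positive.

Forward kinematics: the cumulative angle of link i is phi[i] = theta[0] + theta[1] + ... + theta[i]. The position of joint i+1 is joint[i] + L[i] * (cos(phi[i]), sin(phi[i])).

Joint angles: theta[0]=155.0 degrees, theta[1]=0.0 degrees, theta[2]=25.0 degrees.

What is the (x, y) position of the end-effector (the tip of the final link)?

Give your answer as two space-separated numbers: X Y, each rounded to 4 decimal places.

joint[0] = (0.0000, 0.0000)  (base)
link 0: phi[0] = 155 = 155 deg
  cos(155 deg) = -0.9063, sin(155 deg) = 0.4226
  joint[1] = (0.0000, 0.0000) + 9.4 * (-0.9063, 0.4226) = (0.0000 + -8.5193, 0.0000 + 3.9726) = (-8.5193, 3.9726)
link 1: phi[1] = 155 + 0 = 155 deg
  cos(155 deg) = -0.9063, sin(155 deg) = 0.4226
  joint[2] = (-8.5193, 3.9726) + 6.4 * (-0.9063, 0.4226) = (-8.5193 + -5.8004, 3.9726 + 2.7048) = (-14.3197, 6.6774)
link 2: phi[2] = 155 + 0 + 25 = 180 deg
  cos(180 deg) = -1.0000, sin(180 deg) = 0.0000
  joint[3] = (-14.3197, 6.6774) + 4.6 * (-1.0000, 0.0000) = (-14.3197 + -4.6000, 6.6774 + 0.0000) = (-18.9197, 6.6774)
End effector: (-18.9197, 6.6774)

Answer: -18.9197 6.6774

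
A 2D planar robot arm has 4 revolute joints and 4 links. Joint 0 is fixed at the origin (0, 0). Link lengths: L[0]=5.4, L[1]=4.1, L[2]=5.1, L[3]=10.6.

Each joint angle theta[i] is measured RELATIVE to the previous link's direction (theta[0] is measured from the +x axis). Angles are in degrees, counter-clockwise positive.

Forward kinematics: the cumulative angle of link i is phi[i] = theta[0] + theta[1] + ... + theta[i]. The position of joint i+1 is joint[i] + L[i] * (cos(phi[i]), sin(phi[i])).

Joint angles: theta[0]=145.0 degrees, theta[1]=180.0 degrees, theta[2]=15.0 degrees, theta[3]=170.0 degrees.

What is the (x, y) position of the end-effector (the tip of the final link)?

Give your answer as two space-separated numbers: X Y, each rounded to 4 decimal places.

Answer: -5.4523 4.3013

Derivation:
joint[0] = (0.0000, 0.0000)  (base)
link 0: phi[0] = 145 = 145 deg
  cos(145 deg) = -0.8192, sin(145 deg) = 0.5736
  joint[1] = (0.0000, 0.0000) + 5.4 * (-0.8192, 0.5736) = (0.0000 + -4.4234, 0.0000 + 3.0973) = (-4.4234, 3.0973)
link 1: phi[1] = 145 + 180 = 325 deg
  cos(325 deg) = 0.8192, sin(325 deg) = -0.5736
  joint[2] = (-4.4234, 3.0973) + 4.1 * (0.8192, -0.5736) = (-4.4234 + 3.3585, 3.0973 + -2.3517) = (-1.0649, 0.7456)
link 2: phi[2] = 145 + 180 + 15 = 340 deg
  cos(340 deg) = 0.9397, sin(340 deg) = -0.3420
  joint[3] = (-1.0649, 0.7456) + 5.1 * (0.9397, -0.3420) = (-1.0649 + 4.7924, 0.7456 + -1.7443) = (3.7275, -0.9987)
link 3: phi[3] = 145 + 180 + 15 + 170 = 510 deg
  cos(510 deg) = -0.8660, sin(510 deg) = 0.5000
  joint[4] = (3.7275, -0.9987) + 10.6 * (-0.8660, 0.5000) = (3.7275 + -9.1799, -0.9987 + 5.3000) = (-5.4523, 4.3013)
End effector: (-5.4523, 4.3013)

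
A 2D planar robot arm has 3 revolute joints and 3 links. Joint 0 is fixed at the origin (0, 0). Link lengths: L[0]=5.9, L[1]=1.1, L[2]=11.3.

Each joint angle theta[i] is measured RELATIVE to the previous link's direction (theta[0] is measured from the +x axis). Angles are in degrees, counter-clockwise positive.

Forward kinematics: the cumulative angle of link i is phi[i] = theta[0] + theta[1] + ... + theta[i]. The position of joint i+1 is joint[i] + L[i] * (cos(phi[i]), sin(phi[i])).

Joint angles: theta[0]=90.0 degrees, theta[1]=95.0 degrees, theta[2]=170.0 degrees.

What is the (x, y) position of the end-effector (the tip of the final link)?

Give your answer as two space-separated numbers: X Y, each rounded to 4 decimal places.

joint[0] = (0.0000, 0.0000)  (base)
link 0: phi[0] = 90 = 90 deg
  cos(90 deg) = 0.0000, sin(90 deg) = 1.0000
  joint[1] = (0.0000, 0.0000) + 5.9 * (0.0000, 1.0000) = (0.0000 + 0.0000, 0.0000 + 5.9000) = (0.0000, 5.9000)
link 1: phi[1] = 90 + 95 = 185 deg
  cos(185 deg) = -0.9962, sin(185 deg) = -0.0872
  joint[2] = (0.0000, 5.9000) + 1.1 * (-0.9962, -0.0872) = (0.0000 + -1.0958, 5.9000 + -0.0959) = (-1.0958, 5.8041)
link 2: phi[2] = 90 + 95 + 170 = 355 deg
  cos(355 deg) = 0.9962, sin(355 deg) = -0.0872
  joint[3] = (-1.0958, 5.8041) + 11.3 * (0.9962, -0.0872) = (-1.0958 + 11.2570, 5.8041 + -0.9849) = (10.1612, 4.8193)
End effector: (10.1612, 4.8193)

Answer: 10.1612 4.8193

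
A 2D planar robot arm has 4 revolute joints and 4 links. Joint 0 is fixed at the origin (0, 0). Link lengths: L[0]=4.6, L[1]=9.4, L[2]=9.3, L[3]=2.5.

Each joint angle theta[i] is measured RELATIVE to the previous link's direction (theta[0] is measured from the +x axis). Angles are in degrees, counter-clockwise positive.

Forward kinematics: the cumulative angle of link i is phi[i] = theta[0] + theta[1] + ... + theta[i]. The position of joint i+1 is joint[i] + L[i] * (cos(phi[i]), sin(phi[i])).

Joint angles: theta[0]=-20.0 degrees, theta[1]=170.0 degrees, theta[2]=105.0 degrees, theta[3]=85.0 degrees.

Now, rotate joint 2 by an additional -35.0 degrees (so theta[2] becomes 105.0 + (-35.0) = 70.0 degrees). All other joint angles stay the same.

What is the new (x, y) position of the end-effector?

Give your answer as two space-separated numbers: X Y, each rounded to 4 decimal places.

joint[0] = (0.0000, 0.0000)  (base)
link 0: phi[0] = -20 = -20 deg
  cos(-20 deg) = 0.9397, sin(-20 deg) = -0.3420
  joint[1] = (0.0000, 0.0000) + 4.6 * (0.9397, -0.3420) = (0.0000 + 4.3226, 0.0000 + -1.5733) = (4.3226, -1.5733)
link 1: phi[1] = -20 + 170 = 150 deg
  cos(150 deg) = -0.8660, sin(150 deg) = 0.5000
  joint[2] = (4.3226, -1.5733) + 9.4 * (-0.8660, 0.5000) = (4.3226 + -8.1406, -1.5733 + 4.7000) = (-3.8181, 3.1267)
link 2: phi[2] = -20 + 170 + 70 = 220 deg
  cos(220 deg) = -0.7660, sin(220 deg) = -0.6428
  joint[3] = (-3.8181, 3.1267) + 9.3 * (-0.7660, -0.6428) = (-3.8181 + -7.1242, 3.1267 + -5.9779) = (-10.9423, -2.8512)
link 3: phi[3] = -20 + 170 + 70 + 85 = 305 deg
  cos(305 deg) = 0.5736, sin(305 deg) = -0.8192
  joint[4] = (-10.9423, -2.8512) + 2.5 * (0.5736, -0.8192) = (-10.9423 + 1.4339, -2.8512 + -2.0479) = (-9.5083, -4.8991)
End effector: (-9.5083, -4.8991)

Answer: -9.5083 -4.8991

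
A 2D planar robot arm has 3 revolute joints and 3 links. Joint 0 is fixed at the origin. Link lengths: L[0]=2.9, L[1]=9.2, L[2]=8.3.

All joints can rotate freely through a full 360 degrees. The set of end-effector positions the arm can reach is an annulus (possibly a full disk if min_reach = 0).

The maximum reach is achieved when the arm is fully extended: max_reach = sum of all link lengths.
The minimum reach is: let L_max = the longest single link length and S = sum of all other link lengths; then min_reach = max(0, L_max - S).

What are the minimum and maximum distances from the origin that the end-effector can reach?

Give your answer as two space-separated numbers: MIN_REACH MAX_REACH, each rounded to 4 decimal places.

Link lengths: [2.9, 9.2, 8.3]
max_reach = 2.9 + 9.2 + 8.3 = 20.4
L_max = max([2.9, 9.2, 8.3]) = 9.2
S (sum of others) = 20.4 - 9.2 = 11.2
min_reach = max(0, 9.2 - 11.2) = max(0, -2) = 0

Answer: 0.0000 20.4000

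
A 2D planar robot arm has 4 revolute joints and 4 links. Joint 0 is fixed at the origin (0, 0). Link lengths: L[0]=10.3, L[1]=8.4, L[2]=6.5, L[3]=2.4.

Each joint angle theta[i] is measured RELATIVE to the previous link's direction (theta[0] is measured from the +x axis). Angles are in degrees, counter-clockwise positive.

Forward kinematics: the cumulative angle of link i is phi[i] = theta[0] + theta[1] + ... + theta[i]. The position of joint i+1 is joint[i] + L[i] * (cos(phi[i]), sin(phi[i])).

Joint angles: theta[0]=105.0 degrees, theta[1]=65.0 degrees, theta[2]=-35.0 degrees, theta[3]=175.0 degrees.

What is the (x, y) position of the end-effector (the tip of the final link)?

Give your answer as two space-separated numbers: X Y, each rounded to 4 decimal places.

joint[0] = (0.0000, 0.0000)  (base)
link 0: phi[0] = 105 = 105 deg
  cos(105 deg) = -0.2588, sin(105 deg) = 0.9659
  joint[1] = (0.0000, 0.0000) + 10.3 * (-0.2588, 0.9659) = (0.0000 + -2.6658, 0.0000 + 9.9490) = (-2.6658, 9.9490)
link 1: phi[1] = 105 + 65 = 170 deg
  cos(170 deg) = -0.9848, sin(170 deg) = 0.1736
  joint[2] = (-2.6658, 9.9490) + 8.4 * (-0.9848, 0.1736) = (-2.6658 + -8.2724, 9.9490 + 1.4586) = (-10.9382, 11.4077)
link 2: phi[2] = 105 + 65 + -35 = 135 deg
  cos(135 deg) = -0.7071, sin(135 deg) = 0.7071
  joint[3] = (-10.9382, 11.4077) + 6.5 * (-0.7071, 0.7071) = (-10.9382 + -4.5962, 11.4077 + 4.5962) = (-15.5344, 16.0039)
link 3: phi[3] = 105 + 65 + -35 + 175 = 310 deg
  cos(310 deg) = 0.6428, sin(310 deg) = -0.7660
  joint[4] = (-15.5344, 16.0039) + 2.4 * (0.6428, -0.7660) = (-15.5344 + 1.5427, 16.0039 + -1.8385) = (-13.9917, 14.1654)
End effector: (-13.9917, 14.1654)

Answer: -13.9917 14.1654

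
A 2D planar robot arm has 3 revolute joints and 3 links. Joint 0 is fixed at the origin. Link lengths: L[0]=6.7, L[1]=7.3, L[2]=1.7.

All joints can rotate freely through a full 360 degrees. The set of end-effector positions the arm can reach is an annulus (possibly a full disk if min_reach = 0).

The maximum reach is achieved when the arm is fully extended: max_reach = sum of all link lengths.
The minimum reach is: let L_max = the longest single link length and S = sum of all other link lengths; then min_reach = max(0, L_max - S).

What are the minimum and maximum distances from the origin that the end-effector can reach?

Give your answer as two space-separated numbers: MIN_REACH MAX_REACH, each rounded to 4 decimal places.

Link lengths: [6.7, 7.3, 1.7]
max_reach = 6.7 + 7.3 + 1.7 = 15.7
L_max = max([6.7, 7.3, 1.7]) = 7.3
S (sum of others) = 15.7 - 7.3 = 8.4
min_reach = max(0, 7.3 - 8.4) = max(0, -1.1) = 0

Answer: 0.0000 15.7000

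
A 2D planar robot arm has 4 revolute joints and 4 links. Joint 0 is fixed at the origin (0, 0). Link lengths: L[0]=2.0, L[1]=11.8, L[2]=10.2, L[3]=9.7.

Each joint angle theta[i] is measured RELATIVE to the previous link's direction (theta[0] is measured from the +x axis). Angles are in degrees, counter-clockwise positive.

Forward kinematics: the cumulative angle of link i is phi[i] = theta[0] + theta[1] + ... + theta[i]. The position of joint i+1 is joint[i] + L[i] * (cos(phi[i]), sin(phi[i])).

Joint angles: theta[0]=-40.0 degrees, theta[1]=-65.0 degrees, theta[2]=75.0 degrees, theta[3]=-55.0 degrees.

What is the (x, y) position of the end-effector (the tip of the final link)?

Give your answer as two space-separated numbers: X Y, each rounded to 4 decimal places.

joint[0] = (0.0000, 0.0000)  (base)
link 0: phi[0] = -40 = -40 deg
  cos(-40 deg) = 0.7660, sin(-40 deg) = -0.6428
  joint[1] = (0.0000, 0.0000) + 2 * (0.7660, -0.6428) = (0.0000 + 1.5321, 0.0000 + -1.2856) = (1.5321, -1.2856)
link 1: phi[1] = -40 + -65 = -105 deg
  cos(-105 deg) = -0.2588, sin(-105 deg) = -0.9659
  joint[2] = (1.5321, -1.2856) + 11.8 * (-0.2588, -0.9659) = (1.5321 + -3.0541, -1.2856 + -11.3979) = (-1.5220, -12.6835)
link 2: phi[2] = -40 + -65 + 75 = -30 deg
  cos(-30 deg) = 0.8660, sin(-30 deg) = -0.5000
  joint[3] = (-1.5220, -12.6835) + 10.2 * (0.8660, -0.5000) = (-1.5220 + 8.8335, -12.6835 + -5.1000) = (7.3115, -17.7835)
link 3: phi[3] = -40 + -65 + 75 + -55 = -85 deg
  cos(-85 deg) = 0.0872, sin(-85 deg) = -0.9962
  joint[4] = (7.3115, -17.7835) + 9.7 * (0.0872, -0.9962) = (7.3115 + 0.8454, -17.7835 + -9.6631) = (8.1569, -27.4466)
End effector: (8.1569, -27.4466)

Answer: 8.1569 -27.4466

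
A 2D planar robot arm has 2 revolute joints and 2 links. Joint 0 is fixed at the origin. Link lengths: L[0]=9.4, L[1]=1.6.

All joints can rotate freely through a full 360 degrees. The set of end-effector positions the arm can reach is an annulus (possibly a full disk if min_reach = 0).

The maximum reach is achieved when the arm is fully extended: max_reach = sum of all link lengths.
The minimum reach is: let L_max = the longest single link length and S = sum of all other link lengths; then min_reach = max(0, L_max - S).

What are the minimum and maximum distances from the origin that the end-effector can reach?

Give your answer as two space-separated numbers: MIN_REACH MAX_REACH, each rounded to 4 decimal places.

Link lengths: [9.4, 1.6]
max_reach = 9.4 + 1.6 = 11
L_max = max([9.4, 1.6]) = 9.4
S (sum of others) = 11 - 9.4 = 1.6
min_reach = max(0, 9.4 - 1.6) = max(0, 7.8) = 7.8

Answer: 7.8000 11.0000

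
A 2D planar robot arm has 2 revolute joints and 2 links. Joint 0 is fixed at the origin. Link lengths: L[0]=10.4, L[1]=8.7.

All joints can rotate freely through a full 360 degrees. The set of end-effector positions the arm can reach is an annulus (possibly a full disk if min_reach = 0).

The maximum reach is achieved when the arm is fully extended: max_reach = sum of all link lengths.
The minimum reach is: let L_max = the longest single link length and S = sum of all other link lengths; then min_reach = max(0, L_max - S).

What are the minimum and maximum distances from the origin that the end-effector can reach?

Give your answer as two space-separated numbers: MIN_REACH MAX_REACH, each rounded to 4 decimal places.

Link lengths: [10.4, 8.7]
max_reach = 10.4 + 8.7 = 19.1
L_max = max([10.4, 8.7]) = 10.4
S (sum of others) = 19.1 - 10.4 = 8.7
min_reach = max(0, 10.4 - 8.7) = max(0, 1.7) = 1.7

Answer: 1.7000 19.1000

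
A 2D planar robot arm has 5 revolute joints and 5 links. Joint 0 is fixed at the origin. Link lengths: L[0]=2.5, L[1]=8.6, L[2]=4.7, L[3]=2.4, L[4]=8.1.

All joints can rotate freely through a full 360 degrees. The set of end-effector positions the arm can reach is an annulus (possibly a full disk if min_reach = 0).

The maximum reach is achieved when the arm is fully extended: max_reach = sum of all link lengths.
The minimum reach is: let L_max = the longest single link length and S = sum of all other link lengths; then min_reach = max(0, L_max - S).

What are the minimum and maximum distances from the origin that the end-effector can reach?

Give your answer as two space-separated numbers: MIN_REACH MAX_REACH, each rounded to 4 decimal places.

Answer: 0.0000 26.3000

Derivation:
Link lengths: [2.5, 8.6, 4.7, 2.4, 8.1]
max_reach = 2.5 + 8.6 + 4.7 + 2.4 + 8.1 = 26.3
L_max = max([2.5, 8.6, 4.7, 2.4, 8.1]) = 8.6
S (sum of others) = 26.3 - 8.6 = 17.7
min_reach = max(0, 8.6 - 17.7) = max(0, -9.1) = 0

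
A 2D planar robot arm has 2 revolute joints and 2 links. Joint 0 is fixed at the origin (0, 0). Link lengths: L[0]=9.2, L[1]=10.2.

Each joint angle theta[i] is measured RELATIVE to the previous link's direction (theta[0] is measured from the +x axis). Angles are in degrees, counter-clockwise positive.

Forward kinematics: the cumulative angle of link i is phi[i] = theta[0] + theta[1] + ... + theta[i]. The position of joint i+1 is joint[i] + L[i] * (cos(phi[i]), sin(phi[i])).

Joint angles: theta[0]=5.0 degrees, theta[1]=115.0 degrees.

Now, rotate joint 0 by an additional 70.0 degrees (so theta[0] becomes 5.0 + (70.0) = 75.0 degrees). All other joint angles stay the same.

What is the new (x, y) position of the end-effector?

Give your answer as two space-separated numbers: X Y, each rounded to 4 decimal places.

joint[0] = (0.0000, 0.0000)  (base)
link 0: phi[0] = 75 = 75 deg
  cos(75 deg) = 0.2588, sin(75 deg) = 0.9659
  joint[1] = (0.0000, 0.0000) + 9.2 * (0.2588, 0.9659) = (0.0000 + 2.3811, 0.0000 + 8.8865) = (2.3811, 8.8865)
link 1: phi[1] = 75 + 115 = 190 deg
  cos(190 deg) = -0.9848, sin(190 deg) = -0.1736
  joint[2] = (2.3811, 8.8865) + 10.2 * (-0.9848, -0.1736) = (2.3811 + -10.0450, 8.8865 + -1.7712) = (-7.6639, 7.1153)
End effector: (-7.6639, 7.1153)

Answer: -7.6639 7.1153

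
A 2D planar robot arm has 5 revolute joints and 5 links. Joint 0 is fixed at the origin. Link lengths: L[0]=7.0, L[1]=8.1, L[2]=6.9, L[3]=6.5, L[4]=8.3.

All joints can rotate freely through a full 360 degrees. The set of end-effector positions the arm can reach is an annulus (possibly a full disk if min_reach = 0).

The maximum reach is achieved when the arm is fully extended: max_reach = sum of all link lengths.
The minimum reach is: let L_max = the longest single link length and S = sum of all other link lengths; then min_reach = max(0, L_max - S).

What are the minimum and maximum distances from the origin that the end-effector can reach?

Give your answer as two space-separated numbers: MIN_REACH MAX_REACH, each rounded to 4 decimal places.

Answer: 0.0000 36.8000

Derivation:
Link lengths: [7.0, 8.1, 6.9, 6.5, 8.3]
max_reach = 7 + 8.1 + 6.9 + 6.5 + 8.3 = 36.8
L_max = max([7.0, 8.1, 6.9, 6.5, 8.3]) = 8.3
S (sum of others) = 36.8 - 8.3 = 28.5
min_reach = max(0, 8.3 - 28.5) = max(0, -20.2) = 0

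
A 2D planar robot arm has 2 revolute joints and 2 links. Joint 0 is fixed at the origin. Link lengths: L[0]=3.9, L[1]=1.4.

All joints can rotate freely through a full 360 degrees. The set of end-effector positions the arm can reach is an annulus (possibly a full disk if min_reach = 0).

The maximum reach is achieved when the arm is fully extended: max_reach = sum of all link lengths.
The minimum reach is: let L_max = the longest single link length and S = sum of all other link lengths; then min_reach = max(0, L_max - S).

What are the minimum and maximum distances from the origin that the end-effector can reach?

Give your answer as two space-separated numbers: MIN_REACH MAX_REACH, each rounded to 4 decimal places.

Link lengths: [3.9, 1.4]
max_reach = 3.9 + 1.4 = 5.3
L_max = max([3.9, 1.4]) = 3.9
S (sum of others) = 5.3 - 3.9 = 1.4
min_reach = max(0, 3.9 - 1.4) = max(0, 2.5) = 2.5

Answer: 2.5000 5.3000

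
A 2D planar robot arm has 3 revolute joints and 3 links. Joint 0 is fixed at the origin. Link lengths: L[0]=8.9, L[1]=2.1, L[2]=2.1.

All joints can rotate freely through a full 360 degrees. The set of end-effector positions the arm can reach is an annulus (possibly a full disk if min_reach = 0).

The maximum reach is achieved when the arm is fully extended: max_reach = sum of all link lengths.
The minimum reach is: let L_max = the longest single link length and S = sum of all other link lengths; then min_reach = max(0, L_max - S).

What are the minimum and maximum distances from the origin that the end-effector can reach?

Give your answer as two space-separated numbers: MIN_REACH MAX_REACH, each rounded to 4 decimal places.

Answer: 4.7000 13.1000

Derivation:
Link lengths: [8.9, 2.1, 2.1]
max_reach = 8.9 + 2.1 + 2.1 = 13.1
L_max = max([8.9, 2.1, 2.1]) = 8.9
S (sum of others) = 13.1 - 8.9 = 4.2
min_reach = max(0, 8.9 - 4.2) = max(0, 4.7) = 4.7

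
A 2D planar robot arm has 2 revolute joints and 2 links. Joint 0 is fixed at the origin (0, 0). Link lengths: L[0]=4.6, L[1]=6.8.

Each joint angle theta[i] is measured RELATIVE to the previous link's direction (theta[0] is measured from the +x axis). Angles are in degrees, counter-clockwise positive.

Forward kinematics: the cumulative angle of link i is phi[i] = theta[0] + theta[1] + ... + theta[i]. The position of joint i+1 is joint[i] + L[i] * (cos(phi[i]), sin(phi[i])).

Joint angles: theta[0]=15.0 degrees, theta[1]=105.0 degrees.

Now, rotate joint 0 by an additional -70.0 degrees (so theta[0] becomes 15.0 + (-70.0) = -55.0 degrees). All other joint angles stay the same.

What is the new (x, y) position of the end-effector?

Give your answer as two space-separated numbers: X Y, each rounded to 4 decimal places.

Answer: 7.0094 1.4410

Derivation:
joint[0] = (0.0000, 0.0000)  (base)
link 0: phi[0] = -55 = -55 deg
  cos(-55 deg) = 0.5736, sin(-55 deg) = -0.8192
  joint[1] = (0.0000, 0.0000) + 4.6 * (0.5736, -0.8192) = (0.0000 + 2.6385, 0.0000 + -3.7681) = (2.6385, -3.7681)
link 1: phi[1] = -55 + 105 = 50 deg
  cos(50 deg) = 0.6428, sin(50 deg) = 0.7660
  joint[2] = (2.6385, -3.7681) + 6.8 * (0.6428, 0.7660) = (2.6385 + 4.3710, -3.7681 + 5.2091) = (7.0094, 1.4410)
End effector: (7.0094, 1.4410)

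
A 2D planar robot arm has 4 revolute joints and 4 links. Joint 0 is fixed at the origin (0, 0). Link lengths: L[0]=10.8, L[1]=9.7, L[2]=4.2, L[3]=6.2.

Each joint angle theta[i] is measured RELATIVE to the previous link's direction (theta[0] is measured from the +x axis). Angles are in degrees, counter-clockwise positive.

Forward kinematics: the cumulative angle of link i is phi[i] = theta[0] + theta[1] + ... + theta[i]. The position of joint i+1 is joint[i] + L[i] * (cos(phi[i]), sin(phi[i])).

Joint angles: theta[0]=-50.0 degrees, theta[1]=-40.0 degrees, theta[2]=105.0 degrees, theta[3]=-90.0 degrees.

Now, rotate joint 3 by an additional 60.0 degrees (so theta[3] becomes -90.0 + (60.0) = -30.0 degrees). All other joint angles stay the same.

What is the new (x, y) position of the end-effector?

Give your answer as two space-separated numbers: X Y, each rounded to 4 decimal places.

joint[0] = (0.0000, 0.0000)  (base)
link 0: phi[0] = -50 = -50 deg
  cos(-50 deg) = 0.6428, sin(-50 deg) = -0.7660
  joint[1] = (0.0000, 0.0000) + 10.8 * (0.6428, -0.7660) = (0.0000 + 6.9421, 0.0000 + -8.2733) = (6.9421, -8.2733)
link 1: phi[1] = -50 + -40 = -90 deg
  cos(-90 deg) = 0.0000, sin(-90 deg) = -1.0000
  joint[2] = (6.9421, -8.2733) + 9.7 * (0.0000, -1.0000) = (6.9421 + 0.0000, -8.2733 + -9.7000) = (6.9421, -17.9733)
link 2: phi[2] = -50 + -40 + 105 = 15 deg
  cos(15 deg) = 0.9659, sin(15 deg) = 0.2588
  joint[3] = (6.9421, -17.9733) + 4.2 * (0.9659, 0.2588) = (6.9421 + 4.0569, -17.9733 + 1.0870) = (10.9990, -16.8862)
link 3: phi[3] = -50 + -40 + 105 + -30 = -15 deg
  cos(-15 deg) = 0.9659, sin(-15 deg) = -0.2588
  joint[4] = (10.9990, -16.8862) + 6.2 * (0.9659, -0.2588) = (10.9990 + 5.9887, -16.8862 + -1.6047) = (16.9877, -18.4909)
End effector: (16.9877, -18.4909)

Answer: 16.9877 -18.4909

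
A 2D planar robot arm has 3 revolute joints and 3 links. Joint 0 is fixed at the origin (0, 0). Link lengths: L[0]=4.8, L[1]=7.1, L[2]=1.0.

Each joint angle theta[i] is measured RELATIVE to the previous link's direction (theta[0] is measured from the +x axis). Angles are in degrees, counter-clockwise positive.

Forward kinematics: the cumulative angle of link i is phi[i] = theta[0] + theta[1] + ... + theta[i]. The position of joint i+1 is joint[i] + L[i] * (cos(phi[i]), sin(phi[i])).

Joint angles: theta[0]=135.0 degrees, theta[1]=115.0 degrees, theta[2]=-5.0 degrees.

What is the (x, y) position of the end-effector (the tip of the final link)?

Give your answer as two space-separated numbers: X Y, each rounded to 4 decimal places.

Answer: -6.2451 -4.1840

Derivation:
joint[0] = (0.0000, 0.0000)  (base)
link 0: phi[0] = 135 = 135 deg
  cos(135 deg) = -0.7071, sin(135 deg) = 0.7071
  joint[1] = (0.0000, 0.0000) + 4.8 * (-0.7071, 0.7071) = (0.0000 + -3.3941, 0.0000 + 3.3941) = (-3.3941, 3.3941)
link 1: phi[1] = 135 + 115 = 250 deg
  cos(250 deg) = -0.3420, sin(250 deg) = -0.9397
  joint[2] = (-3.3941, 3.3941) + 7.1 * (-0.3420, -0.9397) = (-3.3941 + -2.4283, 3.3941 + -6.6718) = (-5.8225, -3.2777)
link 2: phi[2] = 135 + 115 + -5 = 245 deg
  cos(245 deg) = -0.4226, sin(245 deg) = -0.9063
  joint[3] = (-5.8225, -3.2777) + 1 * (-0.4226, -0.9063) = (-5.8225 + -0.4226, -3.2777 + -0.9063) = (-6.2451, -4.1840)
End effector: (-6.2451, -4.1840)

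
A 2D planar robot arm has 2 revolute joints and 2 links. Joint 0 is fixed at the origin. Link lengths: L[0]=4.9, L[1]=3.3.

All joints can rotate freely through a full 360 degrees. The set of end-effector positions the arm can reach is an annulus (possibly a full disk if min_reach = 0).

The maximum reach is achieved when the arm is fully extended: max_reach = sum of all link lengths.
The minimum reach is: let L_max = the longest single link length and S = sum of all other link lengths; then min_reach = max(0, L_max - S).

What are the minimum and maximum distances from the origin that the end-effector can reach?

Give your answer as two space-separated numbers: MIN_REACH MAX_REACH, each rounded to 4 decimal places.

Link lengths: [4.9, 3.3]
max_reach = 4.9 + 3.3 = 8.2
L_max = max([4.9, 3.3]) = 4.9
S (sum of others) = 8.2 - 4.9 = 3.3
min_reach = max(0, 4.9 - 3.3) = max(0, 1.6) = 1.6

Answer: 1.6000 8.2000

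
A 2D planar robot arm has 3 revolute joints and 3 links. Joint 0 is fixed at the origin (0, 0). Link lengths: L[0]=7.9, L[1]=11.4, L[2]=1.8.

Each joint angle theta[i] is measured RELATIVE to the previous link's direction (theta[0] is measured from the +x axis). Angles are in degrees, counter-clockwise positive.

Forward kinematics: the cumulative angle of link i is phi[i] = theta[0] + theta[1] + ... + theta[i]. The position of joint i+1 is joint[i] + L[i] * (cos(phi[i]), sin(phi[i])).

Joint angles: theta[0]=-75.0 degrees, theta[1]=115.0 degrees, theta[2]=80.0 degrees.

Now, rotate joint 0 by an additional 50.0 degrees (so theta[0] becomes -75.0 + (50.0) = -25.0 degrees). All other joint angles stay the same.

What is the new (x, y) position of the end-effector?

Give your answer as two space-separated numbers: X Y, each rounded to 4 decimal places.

joint[0] = (0.0000, 0.0000)  (base)
link 0: phi[0] = -25 = -25 deg
  cos(-25 deg) = 0.9063, sin(-25 deg) = -0.4226
  joint[1] = (0.0000, 0.0000) + 7.9 * (0.9063, -0.4226) = (0.0000 + 7.1598, 0.0000 + -3.3387) = (7.1598, -3.3387)
link 1: phi[1] = -25 + 115 = 90 deg
  cos(90 deg) = 0.0000, sin(90 deg) = 1.0000
  joint[2] = (7.1598, -3.3387) + 11.4 * (0.0000, 1.0000) = (7.1598 + 0.0000, -3.3387 + 11.4000) = (7.1598, 8.0613)
link 2: phi[2] = -25 + 115 + 80 = 170 deg
  cos(170 deg) = -0.9848, sin(170 deg) = 0.1736
  joint[3] = (7.1598, 8.0613) + 1.8 * (-0.9848, 0.1736) = (7.1598 + -1.7727, 8.0613 + 0.3126) = (5.3872, 8.3739)
End effector: (5.3872, 8.3739)

Answer: 5.3872 8.3739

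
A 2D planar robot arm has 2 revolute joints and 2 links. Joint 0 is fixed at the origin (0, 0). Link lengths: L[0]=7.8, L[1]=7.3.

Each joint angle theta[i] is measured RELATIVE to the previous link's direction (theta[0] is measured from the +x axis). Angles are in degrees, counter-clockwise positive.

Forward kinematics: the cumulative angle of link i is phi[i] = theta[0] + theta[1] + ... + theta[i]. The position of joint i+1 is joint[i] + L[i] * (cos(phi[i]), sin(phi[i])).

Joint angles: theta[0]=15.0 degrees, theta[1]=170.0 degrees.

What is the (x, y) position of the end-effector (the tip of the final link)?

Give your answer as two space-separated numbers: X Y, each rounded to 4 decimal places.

joint[0] = (0.0000, 0.0000)  (base)
link 0: phi[0] = 15 = 15 deg
  cos(15 deg) = 0.9659, sin(15 deg) = 0.2588
  joint[1] = (0.0000, 0.0000) + 7.8 * (0.9659, 0.2588) = (0.0000 + 7.5342, 0.0000 + 2.0188) = (7.5342, 2.0188)
link 1: phi[1] = 15 + 170 = 185 deg
  cos(185 deg) = -0.9962, sin(185 deg) = -0.0872
  joint[2] = (7.5342, 2.0188) + 7.3 * (-0.9962, -0.0872) = (7.5342 + -7.2722, 2.0188 + -0.6362) = (0.2620, 1.3826)
End effector: (0.2620, 1.3826)

Answer: 0.2620 1.3826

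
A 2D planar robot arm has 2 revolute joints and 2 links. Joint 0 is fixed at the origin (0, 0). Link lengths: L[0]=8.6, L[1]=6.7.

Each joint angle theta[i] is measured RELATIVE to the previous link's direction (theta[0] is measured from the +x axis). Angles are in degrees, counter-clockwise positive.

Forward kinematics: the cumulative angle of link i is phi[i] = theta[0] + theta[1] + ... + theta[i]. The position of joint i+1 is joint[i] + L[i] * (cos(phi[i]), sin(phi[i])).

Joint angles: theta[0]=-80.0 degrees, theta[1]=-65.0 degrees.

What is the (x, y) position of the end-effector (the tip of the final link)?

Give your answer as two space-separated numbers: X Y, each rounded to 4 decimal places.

joint[0] = (0.0000, 0.0000)  (base)
link 0: phi[0] = -80 = -80 deg
  cos(-80 deg) = 0.1736, sin(-80 deg) = -0.9848
  joint[1] = (0.0000, 0.0000) + 8.6 * (0.1736, -0.9848) = (0.0000 + 1.4934, 0.0000 + -8.4693) = (1.4934, -8.4693)
link 1: phi[1] = -80 + -65 = -145 deg
  cos(-145 deg) = -0.8192, sin(-145 deg) = -0.5736
  joint[2] = (1.4934, -8.4693) + 6.7 * (-0.8192, -0.5736) = (1.4934 + -5.4883, -8.4693 + -3.8430) = (-3.9949, -12.3123)
End effector: (-3.9949, -12.3123)

Answer: -3.9949 -12.3123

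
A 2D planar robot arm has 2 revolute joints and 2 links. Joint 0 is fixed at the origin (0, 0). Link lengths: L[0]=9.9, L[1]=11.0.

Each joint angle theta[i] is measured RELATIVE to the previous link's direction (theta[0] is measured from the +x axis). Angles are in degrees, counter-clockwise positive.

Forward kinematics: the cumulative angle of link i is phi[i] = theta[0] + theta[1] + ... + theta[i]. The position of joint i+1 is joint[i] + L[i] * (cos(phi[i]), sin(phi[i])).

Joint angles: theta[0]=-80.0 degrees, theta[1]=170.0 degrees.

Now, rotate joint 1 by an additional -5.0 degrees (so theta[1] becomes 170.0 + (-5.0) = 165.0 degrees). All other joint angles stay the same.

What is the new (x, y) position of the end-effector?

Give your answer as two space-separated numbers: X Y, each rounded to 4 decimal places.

joint[0] = (0.0000, 0.0000)  (base)
link 0: phi[0] = -80 = -80 deg
  cos(-80 deg) = 0.1736, sin(-80 deg) = -0.9848
  joint[1] = (0.0000, 0.0000) + 9.9 * (0.1736, -0.9848) = (0.0000 + 1.7191, 0.0000 + -9.7496) = (1.7191, -9.7496)
link 1: phi[1] = -80 + 165 = 85 deg
  cos(85 deg) = 0.0872, sin(85 deg) = 0.9962
  joint[2] = (1.7191, -9.7496) + 11 * (0.0872, 0.9962) = (1.7191 + 0.9587, -9.7496 + 10.9581) = (2.6778, 1.2085)
End effector: (2.6778, 1.2085)

Answer: 2.6778 1.2085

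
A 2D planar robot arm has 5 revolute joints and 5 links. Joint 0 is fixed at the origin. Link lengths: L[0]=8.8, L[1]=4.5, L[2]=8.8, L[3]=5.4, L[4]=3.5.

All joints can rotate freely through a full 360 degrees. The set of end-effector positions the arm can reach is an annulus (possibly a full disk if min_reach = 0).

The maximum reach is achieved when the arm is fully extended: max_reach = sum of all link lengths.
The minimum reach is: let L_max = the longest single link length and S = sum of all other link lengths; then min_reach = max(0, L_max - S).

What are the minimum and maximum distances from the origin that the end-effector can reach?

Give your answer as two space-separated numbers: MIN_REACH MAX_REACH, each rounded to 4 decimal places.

Answer: 0.0000 31.0000

Derivation:
Link lengths: [8.8, 4.5, 8.8, 5.4, 3.5]
max_reach = 8.8 + 4.5 + 8.8 + 5.4 + 3.5 = 31
L_max = max([8.8, 4.5, 8.8, 5.4, 3.5]) = 8.8
S (sum of others) = 31 - 8.8 = 22.2
min_reach = max(0, 8.8 - 22.2) = max(0, -13.4) = 0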